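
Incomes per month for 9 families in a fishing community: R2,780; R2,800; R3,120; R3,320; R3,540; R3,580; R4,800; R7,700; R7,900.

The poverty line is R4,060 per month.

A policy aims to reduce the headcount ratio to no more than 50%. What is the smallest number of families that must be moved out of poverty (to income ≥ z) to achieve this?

2

6 of the 9 families are poor, so H = 6/9 = 0.667.
A headcount ratio of at most 50% allows at most ⌊0.50 × 9⌋ = 4 poor families.
So at least 6 − 4 = 2 must be lifted.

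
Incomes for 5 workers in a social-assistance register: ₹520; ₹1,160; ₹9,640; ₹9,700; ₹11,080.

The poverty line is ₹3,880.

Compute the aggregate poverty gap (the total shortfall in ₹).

Below the line: ₹520, ₹1,160 (q = 2 of N = 5).
Individual gaps: 3880−520 = 3360; 3880−1160 = 2720.
Aggregate gap = ₹6,080.

₹6,080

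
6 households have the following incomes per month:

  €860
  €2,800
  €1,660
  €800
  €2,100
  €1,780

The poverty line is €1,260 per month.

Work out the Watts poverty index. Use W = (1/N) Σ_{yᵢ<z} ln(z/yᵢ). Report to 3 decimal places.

0.139

Poor units: €800, €860 (q = 2 of N = 6).
Log gaps: ln(1260/800) = 0.4543; ln(1260/860) = 0.3819.
W = 0.836190 / 6 = 0.139.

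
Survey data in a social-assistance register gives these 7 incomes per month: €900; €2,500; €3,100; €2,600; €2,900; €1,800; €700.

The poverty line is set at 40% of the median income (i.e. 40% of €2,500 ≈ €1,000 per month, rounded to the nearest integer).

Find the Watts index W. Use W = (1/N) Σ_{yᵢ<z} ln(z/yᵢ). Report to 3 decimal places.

0.066

Incomes under z: €700, €900 (q = 2 of N = 7).
Log gaps: ln(1000/700) = 0.3567; ln(1000/900) = 0.1054.
W = 0.462035 / 7 = 0.066.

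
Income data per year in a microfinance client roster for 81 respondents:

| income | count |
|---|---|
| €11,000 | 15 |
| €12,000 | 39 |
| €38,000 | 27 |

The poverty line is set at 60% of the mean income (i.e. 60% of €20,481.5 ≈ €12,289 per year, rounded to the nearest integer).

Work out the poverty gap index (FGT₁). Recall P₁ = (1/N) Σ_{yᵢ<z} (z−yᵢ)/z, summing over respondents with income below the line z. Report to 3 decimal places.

Poor units: 15×€11,000, 39×€12,000 (q = 54 of N = 81).
Shortfall ratios: (12289−11000)/12289 = 0.1049 (×15); (12289−12000)/12289 = 0.0235 (×39).
Sum of shortfalls = 2.490520; P₁ averages over all N: 2.490520 / 81 = 0.031.

0.031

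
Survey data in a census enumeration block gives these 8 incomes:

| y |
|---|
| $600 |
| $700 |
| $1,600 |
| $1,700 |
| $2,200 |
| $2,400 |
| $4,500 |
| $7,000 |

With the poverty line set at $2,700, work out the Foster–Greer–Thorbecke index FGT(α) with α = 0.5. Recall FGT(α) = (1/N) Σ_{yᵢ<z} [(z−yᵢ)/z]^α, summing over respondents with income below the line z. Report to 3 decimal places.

0.469

Poor units: $600, $700, $1,600, $1,700, $2,200, $2,400 (q = 6 of N = 8).
Shortfall ratios: (2700−600)/2700 = 0.7778; (2700−700)/2700 = 0.7407; (2700−1600)/2700 = 0.4074; (2700−1700)/2700 = 0.3704; (2700−2200)/2700 = 0.1852; (2700−2400)/2700 = 0.1111.
Raised to α = 0.5: 0.88192; 0.86066; 0.63828; 0.60858; 0.43033; 0.33333.
Sum = 3.753110; FGT(0.5) = 3.753110 / 8 = 0.469.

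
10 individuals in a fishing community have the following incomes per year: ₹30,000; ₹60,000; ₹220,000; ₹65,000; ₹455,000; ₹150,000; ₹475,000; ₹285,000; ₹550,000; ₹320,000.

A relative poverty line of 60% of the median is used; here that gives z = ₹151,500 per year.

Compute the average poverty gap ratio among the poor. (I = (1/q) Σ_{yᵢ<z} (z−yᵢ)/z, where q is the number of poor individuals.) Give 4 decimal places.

0.4967

Incomes under z: ₹30,000, ₹60,000, ₹65,000, ₹150,000 (q = 4 of N = 10).
Shortfall ratios (z−y)/z: 0.8020, 0.6040, 0.5710, 0.0099; sum = 1.986799.
I averages over the q = 4 poor units only: 1.986799 / 4 = 0.4967.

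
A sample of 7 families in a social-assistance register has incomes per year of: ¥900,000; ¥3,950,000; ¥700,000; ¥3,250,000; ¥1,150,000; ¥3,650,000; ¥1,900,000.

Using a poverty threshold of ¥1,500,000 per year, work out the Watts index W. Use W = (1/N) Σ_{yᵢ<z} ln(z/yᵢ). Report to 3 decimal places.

Below z: ¥700,000, ¥900,000, ¥1,150,000 (q = 3 of N = 7).
Log gaps: ln(1500000/700000) = 0.7621; ln(1500000/900000) = 0.5108; ln(1500000/1150000) = 0.2657.
W = 1.538669 / 7 = 0.220.

0.220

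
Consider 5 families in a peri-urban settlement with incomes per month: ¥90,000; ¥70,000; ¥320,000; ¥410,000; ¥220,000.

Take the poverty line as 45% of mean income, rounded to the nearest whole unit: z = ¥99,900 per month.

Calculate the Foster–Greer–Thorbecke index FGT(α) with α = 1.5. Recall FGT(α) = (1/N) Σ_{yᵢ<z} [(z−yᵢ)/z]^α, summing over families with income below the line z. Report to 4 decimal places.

0.0390

Below z: ¥70,000, ¥90,000 (q = 2 of N = 5).
Normalized shortfalls: (99900−70000)/99900 = 0.2993; (99900−90000)/99900 = 0.0991.
Raised to α = 1.5: 0.16374; 0.03120.
Sum = 0.194938; FGT(1.5) = 0.194938 / 5 = 0.0390.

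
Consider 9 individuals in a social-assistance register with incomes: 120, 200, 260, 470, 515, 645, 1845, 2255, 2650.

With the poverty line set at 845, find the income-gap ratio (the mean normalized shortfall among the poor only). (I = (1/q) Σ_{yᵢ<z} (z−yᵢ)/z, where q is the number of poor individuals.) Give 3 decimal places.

0.564

Incomes under z: 120, 200, 260, 470, 515, 645 (q = 6 of N = 9).
Shortfall ratios (z−y)/z: 0.8580, 0.7633, 0.6923, 0.4438, 0.3905, 0.2367; sum = 3.384615.
The income-gap ratio divides by q (the poor only): 3.384615 / 6 = 0.564.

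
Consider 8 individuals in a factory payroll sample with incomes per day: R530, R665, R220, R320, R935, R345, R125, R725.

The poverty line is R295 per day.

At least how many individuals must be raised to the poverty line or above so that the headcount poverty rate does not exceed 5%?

Currently q = 2 of N = 8 are below the line (H = 0.250).
A headcount ratio of at most 5% allows at most ⌊0.05 × 8⌋ = 0 poor individuals.
So at least 2 − 0 = 2 must be lifted.

2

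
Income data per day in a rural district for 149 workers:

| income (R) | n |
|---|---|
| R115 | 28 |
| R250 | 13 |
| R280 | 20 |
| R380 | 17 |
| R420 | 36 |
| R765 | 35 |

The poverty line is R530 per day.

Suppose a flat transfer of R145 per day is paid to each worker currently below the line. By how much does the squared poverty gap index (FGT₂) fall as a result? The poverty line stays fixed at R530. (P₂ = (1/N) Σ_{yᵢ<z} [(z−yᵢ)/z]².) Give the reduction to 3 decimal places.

Before: below the line — 28×R115, 13×R250, 20×R280, 17×R380, 36×R420; squared poverty gap index (FGT₂) = 0.18898.
After the R145 transfer: below the line — 28×R260, 13×R395, 20×R425, 17×R525; squared poverty gap index (FGT₂) = 0.05971.
Reduction = 0.18898 − 0.05971 = 0.129.

0.129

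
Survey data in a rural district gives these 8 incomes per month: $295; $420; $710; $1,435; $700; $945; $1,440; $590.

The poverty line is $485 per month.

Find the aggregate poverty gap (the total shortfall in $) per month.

Below z: $295, $420 (q = 2 of N = 8).
Individual gaps: 485−295 = 190; 485−420 = 65.
Aggregate gap = $255.

$255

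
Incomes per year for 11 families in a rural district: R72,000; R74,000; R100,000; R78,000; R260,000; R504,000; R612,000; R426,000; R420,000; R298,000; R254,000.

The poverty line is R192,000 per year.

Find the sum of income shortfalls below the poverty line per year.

Poor units: R72,000, R74,000, R78,000, R100,000 (q = 4 of N = 11).
Individual gaps: 192000−72000 = 120000; 192000−74000 = 118000; 192000−78000 = 114000; 192000−100000 = 92000.
Aggregate gap = R444,000.

R444,000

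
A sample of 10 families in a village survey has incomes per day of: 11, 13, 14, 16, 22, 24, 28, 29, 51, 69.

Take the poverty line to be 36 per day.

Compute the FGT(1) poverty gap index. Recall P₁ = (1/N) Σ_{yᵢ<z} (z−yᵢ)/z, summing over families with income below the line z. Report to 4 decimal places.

0.3639

Incomes under z: 11, 13, 14, 16, 22, 24, 28, 29 (q = 8 of N = 10).
Shortfall ratios: (36−11)/36 = 0.6944; (36−13)/36 = 0.6389; (36−14)/36 = 0.6111; (36−16)/36 = 0.5556; (36−22)/36 = 0.3889; (36−24)/36 = 0.3333; (36−28)/36 = 0.2222; (36−29)/36 = 0.1944.
Σ = 3.638889. Dividing by the full population N = 10 gives P₁ = 0.3639.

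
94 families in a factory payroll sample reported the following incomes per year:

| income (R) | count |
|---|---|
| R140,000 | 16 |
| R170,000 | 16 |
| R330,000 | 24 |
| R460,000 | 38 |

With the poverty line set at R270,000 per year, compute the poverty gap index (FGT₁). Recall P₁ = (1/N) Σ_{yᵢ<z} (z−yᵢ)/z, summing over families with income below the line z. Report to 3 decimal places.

Poor units: 16×R140,000, 16×R170,000 (q = 32 of N = 94).
Normalized shortfalls: (270000−140000)/270000 = 0.4815 (×16); (270000−170000)/270000 = 0.3704 (×16).
Sum of shortfalls = 13.629630; P₁ averages over all N: 13.629630 / 94 = 0.145.

0.145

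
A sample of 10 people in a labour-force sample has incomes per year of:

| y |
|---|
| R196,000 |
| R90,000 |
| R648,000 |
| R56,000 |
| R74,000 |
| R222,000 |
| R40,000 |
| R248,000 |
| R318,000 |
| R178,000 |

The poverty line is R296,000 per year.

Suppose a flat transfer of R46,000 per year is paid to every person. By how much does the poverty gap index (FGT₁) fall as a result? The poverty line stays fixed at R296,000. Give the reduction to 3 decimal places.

0.124

Before: below the line — R40,000, R56,000, R74,000, R90,000, R178,000, R196,000, R222,000, R248,000; poverty gap index (FGT₁) = 0.42703.
After the R46,000 transfer: below the line — R86,000, R102,000, R120,000, R136,000, R224,000, R242,000, R268,000, R294,000; poverty gap index (FGT₁) = 0.30270.
Reduction = 0.42703 − 0.30270 = 0.124.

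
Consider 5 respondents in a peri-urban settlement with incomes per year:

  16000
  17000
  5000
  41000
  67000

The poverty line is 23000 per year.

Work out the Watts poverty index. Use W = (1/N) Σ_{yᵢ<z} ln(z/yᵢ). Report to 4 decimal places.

Below z: 5000, 16000, 17000 (q = 3 of N = 5).
Log gaps: ln(23000/5000) = 1.5261; ln(23000/16000) = 0.3629; ln(23000/17000) = 0.3023.
W = 2.191243 / 5 = 0.4382.

0.4382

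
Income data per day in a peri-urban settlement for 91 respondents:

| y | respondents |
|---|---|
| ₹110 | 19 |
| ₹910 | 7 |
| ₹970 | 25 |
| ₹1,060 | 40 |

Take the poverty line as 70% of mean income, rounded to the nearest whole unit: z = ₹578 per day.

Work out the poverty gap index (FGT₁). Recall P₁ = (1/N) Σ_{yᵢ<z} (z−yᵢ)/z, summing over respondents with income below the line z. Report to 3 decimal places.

0.169

Below the line: 19×₹110 (q = 19 of N = 91).
Gap ratios (z−y)/z: (578−110)/578 = 0.8097 (×19).
Sum of shortfalls = 15.384083; P₁ averages over all N: 15.384083 / 91 = 0.169.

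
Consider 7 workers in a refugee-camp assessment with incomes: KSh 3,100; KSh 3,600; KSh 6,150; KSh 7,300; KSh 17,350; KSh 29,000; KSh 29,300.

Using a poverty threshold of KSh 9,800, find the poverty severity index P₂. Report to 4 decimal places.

0.1531

Below the line: KSh 3,100, KSh 3,600, KSh 6,150, KSh 7,300 (q = 4 of N = 7).
Shortfall ratios: (9800−3100)/9800 = 0.6837; (9800−3600)/9800 = 0.6327; (9800−6150)/9800 = 0.3724; (9800−7300)/9800 = 0.2551.
Squared: 0.4674; 0.4002; 0.1387; 0.0651.
Sum = 1.071455; P₂ = 1.071455 / 7 = 0.1531.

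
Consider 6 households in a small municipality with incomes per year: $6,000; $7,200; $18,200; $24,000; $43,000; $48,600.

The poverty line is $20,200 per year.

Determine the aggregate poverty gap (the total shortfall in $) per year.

Below the line: $6,000, $7,200, $18,200 (q = 3 of N = 6).
Individual gaps: 20200−6000 = 14200; 20200−7200 = 13000; 20200−18200 = 2000.
Aggregate gap = $29,200.

$29,200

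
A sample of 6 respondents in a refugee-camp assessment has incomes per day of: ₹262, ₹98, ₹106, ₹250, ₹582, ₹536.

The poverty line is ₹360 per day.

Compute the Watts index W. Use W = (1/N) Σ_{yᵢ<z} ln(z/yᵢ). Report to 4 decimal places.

Poor units: ₹98, ₹106, ₹250, ₹262 (q = 4 of N = 6).
Log shortfalls: ln(360/98) = 1.3011; ln(360/106) = 1.2227; ln(360/250) = 0.3646; ln(360/262) = 0.3178.
W = 3.206204 / 6 = 0.5344.

0.5344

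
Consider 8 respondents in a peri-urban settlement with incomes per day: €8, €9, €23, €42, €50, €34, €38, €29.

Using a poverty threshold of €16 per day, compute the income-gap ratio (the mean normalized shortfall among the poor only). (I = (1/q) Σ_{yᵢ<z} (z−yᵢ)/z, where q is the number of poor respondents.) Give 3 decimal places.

0.469

Incomes under z: €8, €9 (q = 2 of N = 8).
Shortfall ratios (z−y)/z: 0.5000, 0.4375; sum = 0.937500.
The income-gap ratio divides by q (the poor only): 0.937500 / 2 = 0.469.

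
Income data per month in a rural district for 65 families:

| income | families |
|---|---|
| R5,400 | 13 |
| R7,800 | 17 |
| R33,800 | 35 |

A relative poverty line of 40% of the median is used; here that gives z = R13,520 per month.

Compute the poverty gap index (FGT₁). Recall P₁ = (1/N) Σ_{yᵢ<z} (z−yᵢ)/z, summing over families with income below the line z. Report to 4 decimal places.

0.2308

Below z: 13×R5,400, 17×R7,800 (q = 30 of N = 65).
Normalized shortfalls: (13520−5400)/13520 = 0.6006 (×13); (13520−7800)/13520 = 0.4231 (×17).
Sum of shortfalls = 15.000000; P₁ averages over all N: 15.000000 / 65 = 0.2308.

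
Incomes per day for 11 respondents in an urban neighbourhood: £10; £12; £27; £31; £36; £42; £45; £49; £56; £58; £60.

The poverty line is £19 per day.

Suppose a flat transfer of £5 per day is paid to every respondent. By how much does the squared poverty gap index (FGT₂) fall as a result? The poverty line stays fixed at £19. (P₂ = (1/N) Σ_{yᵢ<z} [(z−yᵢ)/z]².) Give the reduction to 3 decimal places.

Before: below the line — £10, £12; squared poverty gap index (FGT₂) = 0.03274.
After the £5 transfer: below the line — £15, £17; squared poverty gap index (FGT₂) = 0.00504.
Reduction = 0.03274 − 0.00504 = 0.028.

0.028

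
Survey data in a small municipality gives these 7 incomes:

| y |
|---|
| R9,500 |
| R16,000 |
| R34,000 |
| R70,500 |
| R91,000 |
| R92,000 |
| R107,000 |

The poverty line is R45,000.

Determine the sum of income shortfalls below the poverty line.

Below z: R9,500, R16,000, R34,000 (q = 3 of N = 7).
Individual gaps: 45000−9500 = 35500; 45000−16000 = 29000; 45000−34000 = 11000.
Aggregate gap = R75,500.

R75,500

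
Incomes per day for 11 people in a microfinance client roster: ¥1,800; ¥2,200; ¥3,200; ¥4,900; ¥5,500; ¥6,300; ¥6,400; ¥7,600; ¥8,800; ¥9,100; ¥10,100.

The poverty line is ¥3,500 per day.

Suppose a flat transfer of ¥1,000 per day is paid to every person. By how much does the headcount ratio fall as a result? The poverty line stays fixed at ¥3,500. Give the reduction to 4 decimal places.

Before: below the line — ¥1,800, ¥2,200, ¥3,200; headcount ratio = 0.272727.
After the ¥1,000 transfer: below the line — ¥2,800, ¥3,200; headcount ratio = 0.181818.
Reduction = 0.272727 − 0.181818 = 0.0909.

0.0909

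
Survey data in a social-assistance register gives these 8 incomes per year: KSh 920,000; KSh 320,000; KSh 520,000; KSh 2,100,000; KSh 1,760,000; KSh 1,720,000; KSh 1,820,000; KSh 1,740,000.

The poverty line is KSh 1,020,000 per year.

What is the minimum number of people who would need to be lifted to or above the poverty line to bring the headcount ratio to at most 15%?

3 of the 8 people are poor, so H = 3/8 = 0.375.
A headcount ratio of at most 15% allows at most ⌊0.15 × 8⌋ = 1 poor people.
So at least 3 − 1 = 2 must be lifted.

2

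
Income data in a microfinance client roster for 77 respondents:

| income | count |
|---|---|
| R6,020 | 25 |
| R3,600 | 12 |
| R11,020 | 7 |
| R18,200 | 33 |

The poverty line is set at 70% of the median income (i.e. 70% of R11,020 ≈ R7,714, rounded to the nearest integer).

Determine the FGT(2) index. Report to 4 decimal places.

Below the line: 12×R3,600, 25×R6,020 (q = 37 of N = 77).
Gap ratios (z−y)/z: (7714−3600)/7714 = 0.5333 (×12); (7714−6020)/7714 = 0.2196 (×25).
Squared: 0.2844 (×12); 0.0482 (×25).
Sum = 4.618724; P₂ = 4.618724 / 77 = 0.0600.

0.0600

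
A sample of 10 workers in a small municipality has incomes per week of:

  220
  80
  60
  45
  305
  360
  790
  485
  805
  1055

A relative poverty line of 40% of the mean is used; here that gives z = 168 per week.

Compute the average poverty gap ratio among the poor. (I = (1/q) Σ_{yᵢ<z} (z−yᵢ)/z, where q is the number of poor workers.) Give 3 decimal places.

0.633

Incomes under z: 45, 60, 80 (q = 3 of N = 10).
Relative gaps: 0.7321, 0.6429, 0.5238; sum = 1.898810.
The income-gap ratio divides by q (the poor only): 1.898810 / 3 = 0.633.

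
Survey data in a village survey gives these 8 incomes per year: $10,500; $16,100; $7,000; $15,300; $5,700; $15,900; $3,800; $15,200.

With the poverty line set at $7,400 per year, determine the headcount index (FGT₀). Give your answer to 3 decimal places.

0.375

3 of the 8 people have income below $7,400.
H = 3/8 = 0.375.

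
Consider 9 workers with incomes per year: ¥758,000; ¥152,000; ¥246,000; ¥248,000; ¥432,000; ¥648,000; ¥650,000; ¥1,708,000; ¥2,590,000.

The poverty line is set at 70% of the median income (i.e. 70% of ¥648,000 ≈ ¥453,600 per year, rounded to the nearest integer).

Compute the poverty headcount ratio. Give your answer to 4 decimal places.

4 of the 9 workers have income below ¥453,600.
H = 4/9 = 0.4444.

0.4444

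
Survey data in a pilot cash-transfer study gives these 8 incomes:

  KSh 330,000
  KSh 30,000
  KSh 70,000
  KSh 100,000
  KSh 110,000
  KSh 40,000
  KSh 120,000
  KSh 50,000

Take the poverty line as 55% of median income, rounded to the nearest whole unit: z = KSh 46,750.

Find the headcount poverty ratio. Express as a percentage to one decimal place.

2 of the 8 households have income below KSh 46,750.
H = 2/8 = 25.0%.

25.0%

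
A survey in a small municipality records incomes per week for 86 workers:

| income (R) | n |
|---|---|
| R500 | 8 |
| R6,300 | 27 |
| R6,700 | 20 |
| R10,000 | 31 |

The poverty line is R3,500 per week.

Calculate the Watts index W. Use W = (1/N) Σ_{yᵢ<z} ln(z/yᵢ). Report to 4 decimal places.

0.1810

Poor units: 8×R500 (q = 8 of N = 86).
ln(z/y) terms: ln(3500/500) = 1.9459 (×8).
W = 15.567281 / 86 = 0.1810.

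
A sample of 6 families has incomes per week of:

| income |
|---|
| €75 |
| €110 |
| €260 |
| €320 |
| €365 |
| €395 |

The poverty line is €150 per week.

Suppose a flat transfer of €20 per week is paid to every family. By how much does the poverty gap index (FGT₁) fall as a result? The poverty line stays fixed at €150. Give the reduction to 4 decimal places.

0.0444

Before: below the line — €75, €110; poverty gap index (FGT₁) = 0.127778.
After the €20 transfer: below the line — €95, €130; poverty gap index (FGT₁) = 0.083333.
Reduction = 0.127778 − 0.083333 = 0.0444.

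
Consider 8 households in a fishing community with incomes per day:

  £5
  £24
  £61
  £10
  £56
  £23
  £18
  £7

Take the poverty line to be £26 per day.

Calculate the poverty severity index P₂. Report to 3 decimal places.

0.210

Poor units: £5, £7, £10, £18, £23, £24 (q = 6 of N = 8).
Shortfall ratios: (26−5)/26 = 0.8077; (26−7)/26 = 0.7308; (26−10)/26 = 0.6154; (26−18)/26 = 0.3077; (26−23)/26 = 0.1154; (26−24)/26 = 0.0769.
Squared: 0.6524; 0.5340; 0.3787; 0.0947; 0.0133; 0.0059.
Sum = 1.678994; P₂ = 1.678994 / 8 = 0.210.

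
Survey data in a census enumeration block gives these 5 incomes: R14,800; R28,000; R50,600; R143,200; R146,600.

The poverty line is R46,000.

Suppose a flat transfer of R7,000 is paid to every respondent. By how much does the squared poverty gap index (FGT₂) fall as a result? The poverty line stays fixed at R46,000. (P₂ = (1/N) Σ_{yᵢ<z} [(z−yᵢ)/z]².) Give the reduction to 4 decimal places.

Before: below the line — R14,800, R28,000; squared poverty gap index (FGT₂) = 0.122631.
After the R7,000 transfer: below the line — R21,800, R35,000; squared poverty gap index (FGT₂) = 0.066790.
Reduction = 0.122631 − 0.066790 = 0.0558.

0.0558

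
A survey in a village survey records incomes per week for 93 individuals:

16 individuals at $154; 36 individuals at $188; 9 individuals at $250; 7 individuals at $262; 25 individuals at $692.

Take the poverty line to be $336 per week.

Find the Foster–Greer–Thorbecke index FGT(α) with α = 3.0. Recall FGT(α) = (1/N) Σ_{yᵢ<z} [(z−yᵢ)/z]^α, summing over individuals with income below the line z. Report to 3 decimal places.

Incomes under z: 16×$154, 36×$188, 9×$250, 7×$262 (q = 68 of N = 93).
Relative gaps: (336−154)/336 = 0.5417 (×16); (336−188)/336 = 0.4405 (×36); (336−250)/336 = 0.2560 (×9); (336−262)/336 = 0.2202 (×7).
Raised to α = 3.0: 0.15893 (×16); 0.08546 (×36); 0.01677 (×9); 0.01068 (×7).
Sum = 5.845104; FGT(3.0) = 5.845104 / 93 = 0.063.

0.063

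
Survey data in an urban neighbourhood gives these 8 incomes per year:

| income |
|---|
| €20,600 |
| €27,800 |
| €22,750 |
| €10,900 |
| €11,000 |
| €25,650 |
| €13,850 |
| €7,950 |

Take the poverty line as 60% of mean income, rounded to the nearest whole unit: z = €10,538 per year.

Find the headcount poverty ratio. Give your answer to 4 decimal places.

1 of the 8 respondents have income below €10,538.
H = 1/8 = 0.1250.

0.1250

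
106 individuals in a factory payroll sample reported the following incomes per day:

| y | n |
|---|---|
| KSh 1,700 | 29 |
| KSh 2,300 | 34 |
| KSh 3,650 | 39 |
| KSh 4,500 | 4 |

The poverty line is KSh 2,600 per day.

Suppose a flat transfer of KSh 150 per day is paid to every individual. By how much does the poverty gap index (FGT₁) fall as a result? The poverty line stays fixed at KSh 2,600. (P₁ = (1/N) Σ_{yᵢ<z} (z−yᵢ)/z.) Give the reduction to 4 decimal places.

Before: below the line — 29×KSh 1,700, 34×KSh 2,300; poverty gap index (FGT₁) = 0.131713.
After the KSh 150 transfer: below the line — 29×KSh 1,850, 34×KSh 2,450; poverty gap index (FGT₁) = 0.097424.
Reduction = 0.131713 − 0.097424 = 0.0343.

0.0343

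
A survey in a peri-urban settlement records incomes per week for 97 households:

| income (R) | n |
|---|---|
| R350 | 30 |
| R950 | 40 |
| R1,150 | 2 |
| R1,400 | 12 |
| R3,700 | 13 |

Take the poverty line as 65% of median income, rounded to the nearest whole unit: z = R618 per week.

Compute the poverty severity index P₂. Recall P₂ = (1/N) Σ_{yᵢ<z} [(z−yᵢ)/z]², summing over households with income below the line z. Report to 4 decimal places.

Below z: 30×R350 (q = 30 of N = 97).
Shortfall ratios: (618−350)/618 = 0.4337 (×30).
Squared: 0.1881 (×30).
Sum = 5.641751; P₂ = 5.641751 / 97 = 0.0582.

0.0582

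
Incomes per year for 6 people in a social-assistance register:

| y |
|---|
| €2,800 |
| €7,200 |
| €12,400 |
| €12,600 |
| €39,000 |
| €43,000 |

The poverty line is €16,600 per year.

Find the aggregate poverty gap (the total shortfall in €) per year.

Below the line: €2,800, €7,200, €12,400, €12,600 (q = 4 of N = 6).
Individual gaps: 16600−2800 = 13800; 16600−7200 = 9400; 16600−12400 = 4200; 16600−12600 = 4000.
Aggregate gap = €31,400.

€31,400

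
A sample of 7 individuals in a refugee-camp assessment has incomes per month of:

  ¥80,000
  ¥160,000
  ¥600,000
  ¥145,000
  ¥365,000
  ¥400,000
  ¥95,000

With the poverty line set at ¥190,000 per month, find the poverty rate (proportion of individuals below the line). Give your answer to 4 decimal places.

0.5714

4 of the 7 individuals have income below ¥190,000.
H = 4/7 = 0.5714.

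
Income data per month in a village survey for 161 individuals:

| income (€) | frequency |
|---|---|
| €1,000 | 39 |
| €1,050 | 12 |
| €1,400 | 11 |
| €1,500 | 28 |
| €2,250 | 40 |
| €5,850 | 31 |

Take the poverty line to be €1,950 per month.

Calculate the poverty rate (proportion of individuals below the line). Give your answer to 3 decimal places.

0.559

90 of the 161 individuals have income below €1,950.
H = 90/161 = 0.559.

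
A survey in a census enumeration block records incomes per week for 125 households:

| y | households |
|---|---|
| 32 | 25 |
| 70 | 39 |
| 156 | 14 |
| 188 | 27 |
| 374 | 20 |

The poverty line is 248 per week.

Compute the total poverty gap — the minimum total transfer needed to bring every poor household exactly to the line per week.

15250

Poor units: 25×32, 39×70, 14×156, 27×188 (q = 105 of N = 125).
Individual gaps: 25×(248−32) = 5400; 39×(248−70) = 6942; 14×(248−156) = 1288; 27×(248−188) = 1620.
Aggregate gap = 15250.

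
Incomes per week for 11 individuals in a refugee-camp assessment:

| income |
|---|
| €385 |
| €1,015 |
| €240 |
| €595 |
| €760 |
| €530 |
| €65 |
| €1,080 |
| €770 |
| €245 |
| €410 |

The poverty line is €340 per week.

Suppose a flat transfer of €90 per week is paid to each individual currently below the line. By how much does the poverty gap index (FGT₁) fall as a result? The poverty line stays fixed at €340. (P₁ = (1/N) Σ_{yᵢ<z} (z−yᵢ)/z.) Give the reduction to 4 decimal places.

Before: below the line — €65, €240, €245; poverty gap index (FGT₁) = 0.125668.
After the €90 transfer: below the line — €155, €330, €335; poverty gap index (FGT₁) = 0.053476.
Reduction = 0.125668 − 0.053476 = 0.0722.

0.0722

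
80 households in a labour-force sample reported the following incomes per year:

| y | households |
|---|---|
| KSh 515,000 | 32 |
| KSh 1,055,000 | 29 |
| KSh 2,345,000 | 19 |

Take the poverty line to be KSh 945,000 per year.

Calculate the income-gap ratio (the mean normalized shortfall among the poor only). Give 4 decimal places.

Poor units: 32×KSh 515,000 (q = 32 of N = 80).
Relative gaps: 0.4550 (×32); sum = 14.560847.
The income-gap ratio divides by q (the poor only): 14.560847 / 32 = 0.4550.

0.4550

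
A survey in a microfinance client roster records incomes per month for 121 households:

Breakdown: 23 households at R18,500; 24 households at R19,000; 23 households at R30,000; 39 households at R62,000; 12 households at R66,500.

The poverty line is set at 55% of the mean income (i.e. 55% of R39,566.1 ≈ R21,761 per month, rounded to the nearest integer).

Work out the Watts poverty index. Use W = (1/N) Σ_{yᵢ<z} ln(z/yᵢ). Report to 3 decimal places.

0.058

Below the line: 23×R18,500, 24×R19,000 (q = 47 of N = 121).
ln(z/y) terms: ln(21761/18500) = 0.1623 (×23); ln(21761/19000) = 0.1357 (×24).
W = 6.990348 / 121 = 0.058.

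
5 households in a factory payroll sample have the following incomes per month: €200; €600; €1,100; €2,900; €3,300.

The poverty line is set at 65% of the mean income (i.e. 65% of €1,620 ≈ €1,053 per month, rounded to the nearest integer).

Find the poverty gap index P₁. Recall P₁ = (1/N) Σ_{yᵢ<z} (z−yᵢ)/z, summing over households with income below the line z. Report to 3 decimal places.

Below the line: €200, €600 (q = 2 of N = 5).
Relative gaps: (1053−200)/1053 = 0.8101; (1053−600)/1053 = 0.4302.
Σ = 1.240266. Dividing by the full population N = 5 gives P₁ = 0.248.

0.248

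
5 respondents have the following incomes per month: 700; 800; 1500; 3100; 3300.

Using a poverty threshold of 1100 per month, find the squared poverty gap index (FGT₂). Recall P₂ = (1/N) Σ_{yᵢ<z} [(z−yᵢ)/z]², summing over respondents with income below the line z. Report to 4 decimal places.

Incomes under z: 700, 800 (q = 2 of N = 5).
Gap ratios (z−y)/z: (1100−700)/1100 = 0.3636; (1100−800)/1100 = 0.2727.
Squared: 0.1322; 0.0744.
Sum = 0.206612; P₂ = 0.206612 / 5 = 0.0413.

0.0413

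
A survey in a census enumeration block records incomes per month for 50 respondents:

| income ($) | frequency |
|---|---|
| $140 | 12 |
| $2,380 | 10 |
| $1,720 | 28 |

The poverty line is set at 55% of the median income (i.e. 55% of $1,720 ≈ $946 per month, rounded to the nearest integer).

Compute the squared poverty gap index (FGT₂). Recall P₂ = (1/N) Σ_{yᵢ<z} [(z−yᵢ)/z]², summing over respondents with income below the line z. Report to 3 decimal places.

0.174

Below the line: 12×$140 (q = 12 of N = 50).
Relative gaps: (946−140)/946 = 0.8520 (×12).
Squared: 0.7259 (×12).
Sum = 8.711021; P₂ = 8.711021 / 50 = 0.174.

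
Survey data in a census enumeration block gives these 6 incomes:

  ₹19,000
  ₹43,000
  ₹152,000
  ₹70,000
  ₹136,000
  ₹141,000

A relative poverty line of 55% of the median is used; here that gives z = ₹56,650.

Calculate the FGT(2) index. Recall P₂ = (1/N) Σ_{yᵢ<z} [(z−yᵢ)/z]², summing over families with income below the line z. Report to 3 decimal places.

0.083

Below the line: ₹19,000, ₹43,000 (q = 2 of N = 6).
Shortfall ratios: (56650−19000)/56650 = 0.6646; (56650−43000)/56650 = 0.2410.
Squared: 0.4417; 0.0581.
Sum = 0.499761; P₂ = 0.499761 / 6 = 0.083.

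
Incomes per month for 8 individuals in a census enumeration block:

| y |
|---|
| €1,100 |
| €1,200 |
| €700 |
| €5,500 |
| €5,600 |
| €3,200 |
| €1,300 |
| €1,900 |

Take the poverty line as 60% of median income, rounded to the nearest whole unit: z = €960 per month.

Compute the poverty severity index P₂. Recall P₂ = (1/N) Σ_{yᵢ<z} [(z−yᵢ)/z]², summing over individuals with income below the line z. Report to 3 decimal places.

Poor units: €700 (q = 1 of N = 8).
Gap ratios (z−y)/z: (960−700)/960 = 0.2708.
Squared: 0.0734.
Sum = 0.073351; P₂ = 0.073351 / 8 = 0.009.

0.009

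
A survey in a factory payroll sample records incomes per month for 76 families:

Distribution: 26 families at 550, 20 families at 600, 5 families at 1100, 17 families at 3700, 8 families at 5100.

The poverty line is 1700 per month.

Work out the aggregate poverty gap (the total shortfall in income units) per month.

54900

Below the line: 26×550, 20×600, 5×1100 (q = 51 of N = 76).
Individual gaps: 26×(1700−550) = 29900; 20×(1700−600) = 22000; 5×(1700−1100) = 3000.
Aggregate gap = 54900.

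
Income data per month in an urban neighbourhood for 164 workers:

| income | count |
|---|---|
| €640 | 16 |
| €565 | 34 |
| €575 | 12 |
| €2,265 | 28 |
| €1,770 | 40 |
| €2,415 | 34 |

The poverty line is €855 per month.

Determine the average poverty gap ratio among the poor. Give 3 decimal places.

0.314

Poor units: 34×€565, 12×€575, 16×€640 (q = 62 of N = 164).
Shortfall ratios (z−y)/z: 0.3392 (×34), 0.3275 (×12), 0.2515 (×16); sum = 19.485380.
I averages over the q = 62 poor units only: 19.485380 / 62 = 0.314.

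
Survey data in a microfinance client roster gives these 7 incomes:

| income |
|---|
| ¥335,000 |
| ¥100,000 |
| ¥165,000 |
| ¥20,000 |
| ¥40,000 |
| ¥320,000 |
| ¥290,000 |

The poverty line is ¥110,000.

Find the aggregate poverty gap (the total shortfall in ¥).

¥170,000

Incomes under z: ¥20,000, ¥40,000, ¥100,000 (q = 3 of N = 7).
Individual gaps: 110000−20000 = 90000; 110000−40000 = 70000; 110000−100000 = 10000.
Aggregate gap = ¥170,000.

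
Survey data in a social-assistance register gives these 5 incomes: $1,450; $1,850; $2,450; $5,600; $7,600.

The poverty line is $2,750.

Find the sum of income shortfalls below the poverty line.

$2,500

Below z: $1,450, $1,850, $2,450 (q = 3 of N = 5).
Individual gaps: 2750−1450 = 1300; 2750−1850 = 900; 2750−2450 = 300.
Aggregate gap = $2,500.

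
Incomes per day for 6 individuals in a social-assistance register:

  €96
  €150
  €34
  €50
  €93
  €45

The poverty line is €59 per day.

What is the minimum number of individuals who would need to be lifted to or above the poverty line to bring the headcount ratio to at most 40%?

1

Currently q = 3 of N = 6 are below the line (H = 0.500).
A headcount ratio of at most 40% allows at most ⌊0.40 × 6⌋ = 2 poor individuals.
So at least 3 − 2 = 1 must be lifted.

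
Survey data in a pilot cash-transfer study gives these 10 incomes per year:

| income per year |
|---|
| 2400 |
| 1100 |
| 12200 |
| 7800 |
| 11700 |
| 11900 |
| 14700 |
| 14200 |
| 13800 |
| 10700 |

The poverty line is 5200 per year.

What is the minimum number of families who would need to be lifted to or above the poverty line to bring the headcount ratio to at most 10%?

Currently q = 2 of N = 10 are below the line (H = 0.200).
A headcount ratio of at most 10% allows at most ⌊0.10 × 10⌋ = 1 poor families.
So at least 2 − 1 = 1 must be lifted.

1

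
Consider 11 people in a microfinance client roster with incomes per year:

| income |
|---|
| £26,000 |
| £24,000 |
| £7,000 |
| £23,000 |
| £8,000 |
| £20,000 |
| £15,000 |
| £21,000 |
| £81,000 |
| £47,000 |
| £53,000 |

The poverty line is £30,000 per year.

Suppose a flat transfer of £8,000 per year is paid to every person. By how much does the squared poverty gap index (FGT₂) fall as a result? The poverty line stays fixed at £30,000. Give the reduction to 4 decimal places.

Before: below the line — £7,000, £8,000, £15,000, £20,000, £21,000, £23,000, £24,000, £26,000; squared poverty gap index (FGT₂) = 0.153535.
After the £8,000 transfer: below the line — £15,000, £16,000, £23,000, £28,000, £29,000; squared poverty gap index (FGT₂) = 0.047980.
Reduction = 0.153535 − 0.047980 = 0.1056.

0.1056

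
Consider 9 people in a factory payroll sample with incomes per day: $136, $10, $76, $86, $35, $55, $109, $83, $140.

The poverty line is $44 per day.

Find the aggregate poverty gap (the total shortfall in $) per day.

Below the line: $10, $35 (q = 2 of N = 9).
Individual gaps: 44−10 = 34; 44−35 = 9.
Aggregate gap = $43.

$43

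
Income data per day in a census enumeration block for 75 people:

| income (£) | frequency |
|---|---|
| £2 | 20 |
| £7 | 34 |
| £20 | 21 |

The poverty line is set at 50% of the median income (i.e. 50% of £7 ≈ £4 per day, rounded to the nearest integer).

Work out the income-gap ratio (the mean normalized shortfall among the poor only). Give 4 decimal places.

0.5000

Below the line: 20×£2 (q = 20 of N = 75).
Shortfall ratios (z−y)/z: 0.5000 (×20); sum = 10.000000.
The income-gap ratio divides by q (the poor only): 10.000000 / 20 = 0.5000.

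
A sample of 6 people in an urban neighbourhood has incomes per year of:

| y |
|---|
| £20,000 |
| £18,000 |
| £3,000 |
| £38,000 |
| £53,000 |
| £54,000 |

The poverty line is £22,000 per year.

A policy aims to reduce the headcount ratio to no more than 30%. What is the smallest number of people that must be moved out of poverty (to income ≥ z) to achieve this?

2

Currently q = 3 of N = 6 are below the line (H = 0.500).
A headcount ratio of at most 30% allows at most ⌊0.30 × 6⌋ = 1 poor people.
So at least 3 − 1 = 2 must be lifted.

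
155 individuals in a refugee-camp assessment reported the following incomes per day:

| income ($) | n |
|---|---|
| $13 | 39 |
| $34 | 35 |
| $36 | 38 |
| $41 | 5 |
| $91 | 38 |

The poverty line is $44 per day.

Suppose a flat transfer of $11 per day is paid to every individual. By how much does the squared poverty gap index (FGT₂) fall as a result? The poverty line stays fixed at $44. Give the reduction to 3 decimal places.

0.093

Before: below the line — 39×$13, 35×$34, 38×$36, 5×$41; squared poverty gap index (FGT₂) = 0.14481.
After the $11 transfer: below the line — 39×$24; squared poverty gap index (FGT₂) = 0.05199.
Reduction = 0.14481 − 0.05199 = 0.093.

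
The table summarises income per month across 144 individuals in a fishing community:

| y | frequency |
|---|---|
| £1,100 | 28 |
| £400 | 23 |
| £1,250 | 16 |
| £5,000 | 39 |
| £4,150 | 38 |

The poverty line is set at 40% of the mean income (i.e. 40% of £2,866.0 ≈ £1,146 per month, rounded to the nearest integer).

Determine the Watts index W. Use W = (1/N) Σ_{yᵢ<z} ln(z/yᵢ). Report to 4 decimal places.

Incomes under z: 23×£400, 28×£1,100 (q = 51 of N = 144).
Log shortfalls: ln(1146/400) = 1.0526 (×23); ln(1146/1100) = 0.0410 (×28).
W = 25.356160 / 144 = 0.1761.

0.1761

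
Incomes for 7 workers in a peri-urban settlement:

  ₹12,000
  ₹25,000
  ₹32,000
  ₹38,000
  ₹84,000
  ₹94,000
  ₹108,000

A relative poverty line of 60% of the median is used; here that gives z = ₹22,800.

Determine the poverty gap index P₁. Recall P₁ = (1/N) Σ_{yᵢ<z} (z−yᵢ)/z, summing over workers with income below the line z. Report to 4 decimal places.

Poor units: ₹12,000 (q = 1 of N = 7).
Relative gaps: (22800−12000)/22800 = 0.4737.
Sum of shortfalls = 0.473684; P₁ averages over all N: 0.473684 / 7 = 0.0677.

0.0677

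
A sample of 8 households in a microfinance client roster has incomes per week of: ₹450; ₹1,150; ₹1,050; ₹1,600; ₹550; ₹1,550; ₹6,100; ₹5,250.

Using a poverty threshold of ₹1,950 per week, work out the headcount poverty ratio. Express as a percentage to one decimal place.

6 of the 8 households have income below ₹1,950.
H = 6/8 = 75.0%.

75.0%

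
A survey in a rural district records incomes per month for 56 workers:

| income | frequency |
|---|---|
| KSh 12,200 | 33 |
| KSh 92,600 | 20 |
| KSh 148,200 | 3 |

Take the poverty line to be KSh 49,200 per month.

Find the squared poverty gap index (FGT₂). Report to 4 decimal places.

0.3333

Below the line: 33×KSh 12,200 (q = 33 of N = 56).
Normalized shortfalls: (49200−12200)/49200 = 0.7520 (×33).
Squared: 0.5656 (×33).
Sum = 18.663246; P₂ = 18.663246 / 56 = 0.3333.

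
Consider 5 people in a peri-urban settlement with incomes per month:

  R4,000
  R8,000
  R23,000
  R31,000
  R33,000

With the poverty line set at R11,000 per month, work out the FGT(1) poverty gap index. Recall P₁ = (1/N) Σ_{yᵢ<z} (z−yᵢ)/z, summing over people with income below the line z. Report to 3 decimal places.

0.182

Below the line: R4,000, R8,000 (q = 2 of N = 5).
Shortfall ratios: (11000−4000)/11000 = 0.6364; (11000−8000)/11000 = 0.2727.
Σ = 0.909091. Dividing by the full population N = 5 gives P₁ = 0.182.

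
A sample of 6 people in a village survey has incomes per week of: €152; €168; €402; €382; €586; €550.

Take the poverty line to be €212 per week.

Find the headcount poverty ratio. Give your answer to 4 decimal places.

0.3333

2 of the 6 people have income below €212.
H = 2/6 = 0.3333.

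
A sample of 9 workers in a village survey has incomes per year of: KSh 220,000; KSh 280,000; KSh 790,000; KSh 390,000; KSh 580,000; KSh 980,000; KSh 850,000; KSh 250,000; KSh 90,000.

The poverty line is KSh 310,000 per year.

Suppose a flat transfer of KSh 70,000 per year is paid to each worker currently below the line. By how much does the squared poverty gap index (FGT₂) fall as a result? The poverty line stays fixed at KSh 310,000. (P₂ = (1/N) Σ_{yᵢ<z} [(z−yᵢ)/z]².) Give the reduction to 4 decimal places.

Before: below the line — KSh 90,000, KSh 220,000, KSh 250,000, KSh 280,000; squared poverty gap index (FGT₂) = 0.070528.
After the KSh 70,000 transfer: below the line — KSh 160,000, KSh 290,000; squared poverty gap index (FGT₂) = 0.026477.
Reduction = 0.070528 − 0.026477 = 0.0441.

0.0441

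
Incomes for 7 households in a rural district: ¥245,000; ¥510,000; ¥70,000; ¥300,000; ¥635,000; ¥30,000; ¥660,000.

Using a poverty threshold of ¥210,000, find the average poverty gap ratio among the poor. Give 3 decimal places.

0.762

Below the line: ¥30,000, ¥70,000 (q = 2 of N = 7).
Shortfall ratios (z−y)/z: 0.8571, 0.6667; sum = 1.523810.
The income-gap ratio divides by q (the poor only): 1.523810 / 2 = 0.762.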